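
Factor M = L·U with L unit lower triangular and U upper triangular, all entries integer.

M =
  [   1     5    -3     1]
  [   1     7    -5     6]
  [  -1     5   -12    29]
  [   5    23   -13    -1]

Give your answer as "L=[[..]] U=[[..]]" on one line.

  R1 -= 1·R0 → [0,2,-2,5]
  R2 -= -1·R0 → [0,10,-15,30]
  R3 -= 5·R0 → [0,-2,2,-6]
  R2 -= 5·R1 → [0,0,-5,5]
  R3 -= -1·R1 → [0,0,0,-1]
  R3 -= 0·R2 → [0,0,0,-1]

L=[[1,0,0,0],[1,1,0,0],[-1,5,1,0],[5,-1,0,1]] U=[[1,5,-3,1],[0,2,-2,5],[0,0,-5,5],[0,0,0,-1]]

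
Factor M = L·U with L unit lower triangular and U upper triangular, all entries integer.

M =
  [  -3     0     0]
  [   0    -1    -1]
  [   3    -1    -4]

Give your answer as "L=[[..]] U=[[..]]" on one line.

L=[[1,0,0],[0,1,0],[-1,1,1]] U=[[-3,0,0],[0,-1,-1],[0,0,-3]]

  row1 -= 0·row0 → [0,-1,-1]
  row2 -= -1·row0 → [0,-1,-4]
  row2 -= 1·row1 → [0,0,-3]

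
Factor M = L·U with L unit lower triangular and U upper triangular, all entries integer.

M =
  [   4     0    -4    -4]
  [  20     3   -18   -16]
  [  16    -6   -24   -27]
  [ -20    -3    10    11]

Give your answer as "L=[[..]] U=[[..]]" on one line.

L=[[1,0,0,0],[5,1,0,0],[4,-2,1,0],[-5,-1,2,1]] U=[[4,0,-4,-4],[0,3,2,4],[0,0,-4,-3],[0,0,0,1]]

  row1 -= 5·row0 → [0,3,2,4]
  row2 -= 4·row0 → [0,-6,-8,-11]
  row3 -= -5·row0 → [0,-3,-10,-9]
  row2 -= -2·row1 → [0,0,-4,-3]
  row3 -= -1·row1 → [0,0,-8,-5]
  row3 -= 2·row2 → [0,0,0,1]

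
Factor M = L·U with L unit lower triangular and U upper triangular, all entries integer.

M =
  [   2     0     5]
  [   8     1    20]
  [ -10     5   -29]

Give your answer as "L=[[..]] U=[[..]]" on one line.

  r1 -= 4·r0 → [0,1,0]
  r2 -= -5·r0 → [0,5,-4]
  r2 -= 5·r1 → [0,0,-4]

L=[[1,0,0],[4,1,0],[-5,5,1]] U=[[2,0,5],[0,1,0],[0,0,-4]]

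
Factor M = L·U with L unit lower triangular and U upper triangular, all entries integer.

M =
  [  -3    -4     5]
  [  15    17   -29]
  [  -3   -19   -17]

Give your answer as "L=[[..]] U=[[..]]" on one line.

L=[[1,0,0],[-5,1,0],[1,5,1]] U=[[-3,-4,5],[0,-3,-4],[0,0,-2]]

  row1 -= -5·row0 → [0,-3,-4]
  row2 -= 1·row0 → [0,-15,-22]
  row2 -= 5·row1 → [0,0,-2]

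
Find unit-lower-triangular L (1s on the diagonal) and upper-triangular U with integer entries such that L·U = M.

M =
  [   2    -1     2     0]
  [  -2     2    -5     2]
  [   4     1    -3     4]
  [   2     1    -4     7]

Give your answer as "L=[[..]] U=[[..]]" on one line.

  R1 -= -1·R0 → [0,1,-3,2]
  R2 -= 2·R0 → [0,3,-7,4]
  R3 -= 1·R0 → [0,2,-6,7]
  R2 -= 3·R1 → [0,0,2,-2]
  R3 -= 2·R1 → [0,0,0,3]
  R3 -= 0·R2 → [0,0,0,3]

L=[[1,0,0,0],[-1,1,0,0],[2,3,1,0],[1,2,0,1]] U=[[2,-1,2,0],[0,1,-3,2],[0,0,2,-2],[0,0,0,3]]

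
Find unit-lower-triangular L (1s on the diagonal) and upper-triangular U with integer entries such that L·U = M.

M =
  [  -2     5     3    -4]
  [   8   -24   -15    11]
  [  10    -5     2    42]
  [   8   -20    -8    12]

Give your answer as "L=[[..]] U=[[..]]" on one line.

  R1 -= -4·R0 → [0,-4,-3,-5]
  R2 -= -5·R0 → [0,20,17,22]
  R3 -= -4·R0 → [0,0,4,-4]
  R2 -= -5·R1 → [0,0,2,-3]
  R3 -= 0·R1 → [0,0,4,-4]
  R3 -= 2·R2 → [0,0,0,2]

L=[[1,0,0,0],[-4,1,0,0],[-5,-5,1,0],[-4,0,2,1]] U=[[-2,5,3,-4],[0,-4,-3,-5],[0,0,2,-3],[0,0,0,2]]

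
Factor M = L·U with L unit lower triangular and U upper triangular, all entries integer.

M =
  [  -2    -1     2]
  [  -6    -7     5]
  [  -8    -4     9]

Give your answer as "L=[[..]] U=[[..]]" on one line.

  R1 -= 3·R0 → [0,-4,-1]
  R2 -= 4·R0 → [0,0,1]
  R2 -= 0·R1 → [0,0,1]

L=[[1,0,0],[3,1,0],[4,0,1]] U=[[-2,-1,2],[0,-4,-1],[0,0,1]]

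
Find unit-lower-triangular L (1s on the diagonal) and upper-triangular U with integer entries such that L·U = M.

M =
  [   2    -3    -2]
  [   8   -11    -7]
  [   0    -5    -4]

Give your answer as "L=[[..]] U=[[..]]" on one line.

  row1 -= 4·row0 → [0,1,1]
  row2 -= 0·row0 → [0,-5,-4]
  row2 -= -5·row1 → [0,0,1]

L=[[1,0,0],[4,1,0],[0,-5,1]] U=[[2,-3,-2],[0,1,1],[0,0,1]]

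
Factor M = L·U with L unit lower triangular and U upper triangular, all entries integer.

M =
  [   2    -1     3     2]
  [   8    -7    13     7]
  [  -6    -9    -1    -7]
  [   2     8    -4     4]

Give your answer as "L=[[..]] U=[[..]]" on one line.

L=[[1,0,0,0],[4,1,0,0],[-3,4,1,0],[1,-3,-1,1]] U=[[2,-1,3,2],[0,-3,1,-1],[0,0,4,3],[0,0,0,2]]

  row1 -= 4·row0 → [0,-3,1,-1]
  row2 -= -3·row0 → [0,-12,8,-1]
  row3 -= 1·row0 → [0,9,-7,2]
  row2 -= 4·row1 → [0,0,4,3]
  row3 -= -3·row1 → [0,0,-4,-1]
  row3 -= -1·row2 → [0,0,0,2]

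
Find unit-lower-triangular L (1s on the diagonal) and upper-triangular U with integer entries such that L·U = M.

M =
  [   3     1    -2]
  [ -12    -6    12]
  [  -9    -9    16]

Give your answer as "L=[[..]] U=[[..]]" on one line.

  row1 -= -4·row0 → [0,-2,4]
  row2 -= -3·row0 → [0,-6,10]
  row2 -= 3·row1 → [0,0,-2]

L=[[1,0,0],[-4,1,0],[-3,3,1]] U=[[3,1,-2],[0,-2,4],[0,0,-2]]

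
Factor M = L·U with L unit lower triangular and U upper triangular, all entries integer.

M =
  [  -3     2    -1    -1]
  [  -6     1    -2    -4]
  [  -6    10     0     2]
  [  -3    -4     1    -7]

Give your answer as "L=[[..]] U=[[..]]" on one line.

  row1 -= 2·row0 → [0,-3,0,-2]
  row2 -= 2·row0 → [0,6,2,4]
  row3 -= 1·row0 → [0,-6,2,-6]
  row2 -= -2·row1 → [0,0,2,0]
  row3 -= 2·row1 → [0,0,2,-2]
  row3 -= 1·row2 → [0,0,0,-2]

L=[[1,0,0,0],[2,1,0,0],[2,-2,1,0],[1,2,1,1]] U=[[-3,2,-1,-1],[0,-3,0,-2],[0,0,2,0],[0,0,0,-2]]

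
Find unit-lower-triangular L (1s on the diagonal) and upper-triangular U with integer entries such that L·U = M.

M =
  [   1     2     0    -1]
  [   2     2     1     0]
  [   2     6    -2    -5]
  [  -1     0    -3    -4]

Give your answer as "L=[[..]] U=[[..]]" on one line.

  R1 -= 2·R0 → [0,-2,1,2]
  R2 -= 2·R0 → [0,2,-2,-3]
  R3 -= -1·R0 → [0,2,-3,-5]
  R2 -= -1·R1 → [0,0,-1,-1]
  R3 -= -1·R1 → [0,0,-2,-3]
  R3 -= 2·R2 → [0,0,0,-1]

L=[[1,0,0,0],[2,1,0,0],[2,-1,1,0],[-1,-1,2,1]] U=[[1,2,0,-1],[0,-2,1,2],[0,0,-1,-1],[0,0,0,-1]]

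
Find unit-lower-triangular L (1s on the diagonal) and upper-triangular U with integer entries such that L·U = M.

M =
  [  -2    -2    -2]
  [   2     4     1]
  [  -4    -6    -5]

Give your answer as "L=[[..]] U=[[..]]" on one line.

L=[[1,0,0],[-1,1,0],[2,-1,1]] U=[[-2,-2,-2],[0,2,-1],[0,0,-2]]

  R1 -= -1·R0 → [0,2,-1]
  R2 -= 2·R0 → [0,-2,-1]
  R2 -= -1·R1 → [0,0,-2]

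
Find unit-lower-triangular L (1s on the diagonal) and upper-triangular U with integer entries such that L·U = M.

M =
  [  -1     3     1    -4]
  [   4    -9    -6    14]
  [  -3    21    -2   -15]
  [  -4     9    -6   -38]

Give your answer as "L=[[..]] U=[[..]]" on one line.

L=[[1,0,0,0],[-4,1,0,0],[3,4,1,0],[4,-1,-4,1]] U=[[-1,3,1,-4],[0,3,-2,-2],[0,0,3,5],[0,0,0,-4]]

  row1 -= -4·row0 → [0,3,-2,-2]
  row2 -= 3·row0 → [0,12,-5,-3]
  row3 -= 4·row0 → [0,-3,-10,-22]
  row2 -= 4·row1 → [0,0,3,5]
  row3 -= -1·row1 → [0,0,-12,-24]
  row3 -= -4·row2 → [0,0,0,-4]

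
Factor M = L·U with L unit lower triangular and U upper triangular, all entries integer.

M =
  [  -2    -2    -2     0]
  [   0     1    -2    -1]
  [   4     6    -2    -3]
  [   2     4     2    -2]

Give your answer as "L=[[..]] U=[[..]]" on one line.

L=[[1,0,0,0],[0,1,0,0],[-2,2,1,0],[-1,2,-2,1]] U=[[-2,-2,-2,0],[0,1,-2,-1],[0,0,-2,-1],[0,0,0,-2]]

  r1 -= 0·r0 → [0,1,-2,-1]
  r2 -= -2·r0 → [0,2,-6,-3]
  r3 -= -1·r0 → [0,2,0,-2]
  r2 -= 2·r1 → [0,0,-2,-1]
  r3 -= 2·r1 → [0,0,4,0]
  r3 -= -2·r2 → [0,0,0,-2]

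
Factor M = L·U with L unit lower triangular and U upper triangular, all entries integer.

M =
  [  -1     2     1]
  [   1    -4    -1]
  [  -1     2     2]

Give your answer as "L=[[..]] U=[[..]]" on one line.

  R1 -= -1·R0 → [0,-2,0]
  R2 -= 1·R0 → [0,0,1]
  R2 -= 0·R1 → [0,0,1]

L=[[1,0,0],[-1,1,0],[1,0,1]] U=[[-1,2,1],[0,-2,0],[0,0,1]]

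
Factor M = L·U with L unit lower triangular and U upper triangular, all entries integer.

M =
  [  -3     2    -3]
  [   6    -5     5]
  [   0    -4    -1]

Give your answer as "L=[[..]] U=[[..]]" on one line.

L=[[1,0,0],[-2,1,0],[0,4,1]] U=[[-3,2,-3],[0,-1,-1],[0,0,3]]

  R1 -= -2·R0 → [0,-1,-1]
  R2 -= 0·R0 → [0,-4,-1]
  R2 -= 4·R1 → [0,0,3]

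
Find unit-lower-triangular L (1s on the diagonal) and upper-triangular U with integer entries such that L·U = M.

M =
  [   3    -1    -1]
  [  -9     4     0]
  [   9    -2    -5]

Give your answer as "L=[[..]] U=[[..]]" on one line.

  row1 -= -3·row0 → [0,1,-3]
  row2 -= 3·row0 → [0,1,-2]
  row2 -= 1·row1 → [0,0,1]

L=[[1,0,0],[-3,1,0],[3,1,1]] U=[[3,-1,-1],[0,1,-3],[0,0,1]]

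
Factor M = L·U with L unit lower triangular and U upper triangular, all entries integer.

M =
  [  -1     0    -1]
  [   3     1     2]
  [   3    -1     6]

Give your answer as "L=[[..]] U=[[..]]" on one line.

L=[[1,0,0],[-3,1,0],[-3,-1,1]] U=[[-1,0,-1],[0,1,-1],[0,0,2]]

  R1 -= -3·R0 → [0,1,-1]
  R2 -= -3·R0 → [0,-1,3]
  R2 -= -1·R1 → [0,0,2]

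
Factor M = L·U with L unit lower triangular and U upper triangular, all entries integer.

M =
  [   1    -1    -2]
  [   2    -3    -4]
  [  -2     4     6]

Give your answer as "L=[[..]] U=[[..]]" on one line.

  row1 -= 2·row0 → [0,-1,0]
  row2 -= -2·row0 → [0,2,2]
  row2 -= -2·row1 → [0,0,2]

L=[[1,0,0],[2,1,0],[-2,-2,1]] U=[[1,-1,-2],[0,-1,0],[0,0,2]]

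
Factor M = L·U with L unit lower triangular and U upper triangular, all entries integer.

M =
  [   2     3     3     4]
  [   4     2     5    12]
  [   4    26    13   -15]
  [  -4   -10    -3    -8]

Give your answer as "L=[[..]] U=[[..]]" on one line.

L=[[1,0,0,0],[2,1,0,0],[2,-5,1,0],[-2,1,2,1]] U=[[2,3,3,4],[0,-4,-1,4],[0,0,2,-3],[0,0,0,2]]

  R1 -= 2·R0 → [0,-4,-1,4]
  R2 -= 2·R0 → [0,20,7,-23]
  R3 -= -2·R0 → [0,-4,3,0]
  R2 -= -5·R1 → [0,0,2,-3]
  R3 -= 1·R1 → [0,0,4,-4]
  R3 -= 2·R2 → [0,0,0,2]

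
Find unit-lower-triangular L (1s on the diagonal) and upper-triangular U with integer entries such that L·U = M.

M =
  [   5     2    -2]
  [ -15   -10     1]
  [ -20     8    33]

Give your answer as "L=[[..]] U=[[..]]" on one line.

L=[[1,0,0],[-3,1,0],[-4,-4,1]] U=[[5,2,-2],[0,-4,-5],[0,0,5]]

  row1 -= -3·row0 → [0,-4,-5]
  row2 -= -4·row0 → [0,16,25]
  row2 -= -4·row1 → [0,0,5]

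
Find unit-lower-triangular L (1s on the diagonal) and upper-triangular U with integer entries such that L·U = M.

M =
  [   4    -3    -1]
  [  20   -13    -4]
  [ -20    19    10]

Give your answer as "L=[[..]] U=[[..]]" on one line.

  row1 -= 5·row0 → [0,2,1]
  row2 -= -5·row0 → [0,4,5]
  row2 -= 2·row1 → [0,0,3]

L=[[1,0,0],[5,1,0],[-5,2,1]] U=[[4,-3,-1],[0,2,1],[0,0,3]]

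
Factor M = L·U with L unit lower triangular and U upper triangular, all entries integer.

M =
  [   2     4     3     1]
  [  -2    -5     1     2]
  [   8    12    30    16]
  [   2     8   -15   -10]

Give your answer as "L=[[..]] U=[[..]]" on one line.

L=[[1,0,0,0],[-1,1,0,0],[4,4,1,0],[1,-4,-1,1]] U=[[2,4,3,1],[0,-1,4,3],[0,0,2,0],[0,0,0,1]]

  r1 -= -1·r0 → [0,-1,4,3]
  r2 -= 4·r0 → [0,-4,18,12]
  r3 -= 1·r0 → [0,4,-18,-11]
  r2 -= 4·r1 → [0,0,2,0]
  r3 -= -4·r1 → [0,0,-2,1]
  r3 -= -1·r2 → [0,0,0,1]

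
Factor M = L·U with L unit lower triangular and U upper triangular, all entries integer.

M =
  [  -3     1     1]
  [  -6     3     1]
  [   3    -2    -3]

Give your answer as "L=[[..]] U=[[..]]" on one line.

L=[[1,0,0],[2,1,0],[-1,-1,1]] U=[[-3,1,1],[0,1,-1],[0,0,-3]]

  r1 -= 2·r0 → [0,1,-1]
  r2 -= -1·r0 → [0,-1,-2]
  r2 -= -1·r1 → [0,0,-3]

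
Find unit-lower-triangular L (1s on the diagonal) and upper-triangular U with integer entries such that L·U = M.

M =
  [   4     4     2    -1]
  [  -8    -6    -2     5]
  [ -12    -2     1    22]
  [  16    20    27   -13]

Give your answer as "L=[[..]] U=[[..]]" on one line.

L=[[1,0,0,0],[-2,1,0,0],[-3,5,1,0],[4,2,-5,1]] U=[[4,4,2,-1],[0,2,2,3],[0,0,-3,4],[0,0,0,5]]

  R1 -= -2·R0 → [0,2,2,3]
  R2 -= -3·R0 → [0,10,7,19]
  R3 -= 4·R0 → [0,4,19,-9]
  R2 -= 5·R1 → [0,0,-3,4]
  R3 -= 2·R1 → [0,0,15,-15]
  R3 -= -5·R2 → [0,0,0,5]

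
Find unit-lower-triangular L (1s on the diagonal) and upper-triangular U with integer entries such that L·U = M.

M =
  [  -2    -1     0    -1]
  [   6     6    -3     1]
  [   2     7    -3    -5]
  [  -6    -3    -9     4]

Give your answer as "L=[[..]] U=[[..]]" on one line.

L=[[1,0,0,0],[-3,1,0,0],[-1,2,1,0],[3,0,-3,1]] U=[[-2,-1,0,-1],[0,3,-3,-2],[0,0,3,-2],[0,0,0,1]]

  r1 -= -3·r0 → [0,3,-3,-2]
  r2 -= -1·r0 → [0,6,-3,-6]
  r3 -= 3·r0 → [0,0,-9,7]
  r2 -= 2·r1 → [0,0,3,-2]
  r3 -= 0·r1 → [0,0,-9,7]
  r3 -= -3·r2 → [0,0,0,1]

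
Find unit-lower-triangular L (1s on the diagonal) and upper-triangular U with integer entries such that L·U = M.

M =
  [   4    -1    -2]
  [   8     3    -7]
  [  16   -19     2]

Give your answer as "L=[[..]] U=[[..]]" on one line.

L=[[1,0,0],[2,1,0],[4,-3,1]] U=[[4,-1,-2],[0,5,-3],[0,0,1]]

  row1 -= 2·row0 → [0,5,-3]
  row2 -= 4·row0 → [0,-15,10]
  row2 -= -3·row1 → [0,0,1]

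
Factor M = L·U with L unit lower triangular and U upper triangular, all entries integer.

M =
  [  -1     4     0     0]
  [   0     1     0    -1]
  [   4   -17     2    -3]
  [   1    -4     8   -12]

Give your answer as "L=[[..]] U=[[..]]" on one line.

L=[[1,0,0,0],[0,1,0,0],[-4,-1,1,0],[-1,0,4,1]] U=[[-1,4,0,0],[0,1,0,-1],[0,0,2,-4],[0,0,0,4]]

  R1 -= 0·R0 → [0,1,0,-1]
  R2 -= -4·R0 → [0,-1,2,-3]
  R3 -= -1·R0 → [0,0,8,-12]
  R2 -= -1·R1 → [0,0,2,-4]
  R3 -= 0·R1 → [0,0,8,-12]
  R3 -= 4·R2 → [0,0,0,4]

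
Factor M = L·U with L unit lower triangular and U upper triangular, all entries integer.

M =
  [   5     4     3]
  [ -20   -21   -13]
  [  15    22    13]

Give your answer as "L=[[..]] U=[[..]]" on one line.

L=[[1,0,0],[-4,1,0],[3,-2,1]] U=[[5,4,3],[0,-5,-1],[0,0,2]]

  R1 -= -4·R0 → [0,-5,-1]
  R2 -= 3·R0 → [0,10,4]
  R2 -= -2·R1 → [0,0,2]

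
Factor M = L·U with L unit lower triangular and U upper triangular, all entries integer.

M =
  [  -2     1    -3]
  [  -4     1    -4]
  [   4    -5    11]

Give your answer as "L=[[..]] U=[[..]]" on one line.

L=[[1,0,0],[2,1,0],[-2,3,1]] U=[[-2,1,-3],[0,-1,2],[0,0,-1]]

  r1 -= 2·r0 → [0,-1,2]
  r2 -= -2·r0 → [0,-3,5]
  r2 -= 3·r1 → [0,0,-1]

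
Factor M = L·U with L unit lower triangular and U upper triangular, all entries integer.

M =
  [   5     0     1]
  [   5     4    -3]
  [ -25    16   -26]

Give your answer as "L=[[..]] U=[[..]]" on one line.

L=[[1,0,0],[1,1,0],[-5,4,1]] U=[[5,0,1],[0,4,-4],[0,0,-5]]

  row1 -= 1·row0 → [0,4,-4]
  row2 -= -5·row0 → [0,16,-21]
  row2 -= 4·row1 → [0,0,-5]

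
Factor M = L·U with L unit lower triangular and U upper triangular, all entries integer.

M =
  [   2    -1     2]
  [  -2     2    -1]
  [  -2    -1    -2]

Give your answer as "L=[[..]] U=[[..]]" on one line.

L=[[1,0,0],[-1,1,0],[-1,-2,1]] U=[[2,-1,2],[0,1,1],[0,0,2]]

  r1 -= -1·r0 → [0,1,1]
  r2 -= -1·r0 → [0,-2,0]
  r2 -= -2·r1 → [0,0,2]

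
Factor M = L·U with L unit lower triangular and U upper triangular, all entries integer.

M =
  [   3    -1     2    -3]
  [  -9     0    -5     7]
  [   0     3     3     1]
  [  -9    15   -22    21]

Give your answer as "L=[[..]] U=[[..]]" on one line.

L=[[1,0,0,0],[-3,1,0,0],[0,-1,1,0],[-3,-4,-3,1]] U=[[3,-1,2,-3],[0,-3,1,-2],[0,0,4,-1],[0,0,0,1]]

  row1 -= -3·row0 → [0,-3,1,-2]
  row2 -= 0·row0 → [0,3,3,1]
  row3 -= -3·row0 → [0,12,-16,12]
  row2 -= -1·row1 → [0,0,4,-1]
  row3 -= -4·row1 → [0,0,-12,4]
  row3 -= -3·row2 → [0,0,0,1]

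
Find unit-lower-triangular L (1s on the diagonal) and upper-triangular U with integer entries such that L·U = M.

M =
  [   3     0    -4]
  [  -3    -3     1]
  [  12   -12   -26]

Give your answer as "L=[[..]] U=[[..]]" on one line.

L=[[1,0,0],[-1,1,0],[4,4,1]] U=[[3,0,-4],[0,-3,-3],[0,0,2]]

  R1 -= -1·R0 → [0,-3,-3]
  R2 -= 4·R0 → [0,-12,-10]
  R2 -= 4·R1 → [0,0,2]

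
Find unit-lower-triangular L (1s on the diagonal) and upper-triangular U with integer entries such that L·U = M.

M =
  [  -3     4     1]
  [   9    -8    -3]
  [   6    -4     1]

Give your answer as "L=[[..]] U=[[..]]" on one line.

  r1 -= -3·r0 → [0,4,0]
  r2 -= -2·r0 → [0,4,3]
  r2 -= 1·r1 → [0,0,3]

L=[[1,0,0],[-3,1,0],[-2,1,1]] U=[[-3,4,1],[0,4,0],[0,0,3]]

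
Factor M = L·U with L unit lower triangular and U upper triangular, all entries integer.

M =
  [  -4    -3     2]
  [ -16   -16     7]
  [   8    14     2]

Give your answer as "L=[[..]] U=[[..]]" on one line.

  R1 -= 4·R0 → [0,-4,-1]
  R2 -= -2·R0 → [0,8,6]
  R2 -= -2·R1 → [0,0,4]

L=[[1,0,0],[4,1,0],[-2,-2,1]] U=[[-4,-3,2],[0,-4,-1],[0,0,4]]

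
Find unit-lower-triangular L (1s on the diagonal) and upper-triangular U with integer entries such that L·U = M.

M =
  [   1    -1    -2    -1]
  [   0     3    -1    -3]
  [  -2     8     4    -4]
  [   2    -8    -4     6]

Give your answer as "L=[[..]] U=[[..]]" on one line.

  r1 -= 0·r0 → [0,3,-1,-3]
  r2 -= -2·r0 → [0,6,0,-6]
  r3 -= 2·r0 → [0,-6,0,8]
  r2 -= 2·r1 → [0,0,2,0]
  r3 -= -2·r1 → [0,0,-2,2]
  r3 -= -1·r2 → [0,0,0,2]

L=[[1,0,0,0],[0,1,0,0],[-2,2,1,0],[2,-2,-1,1]] U=[[1,-1,-2,-1],[0,3,-1,-3],[0,0,2,0],[0,0,0,2]]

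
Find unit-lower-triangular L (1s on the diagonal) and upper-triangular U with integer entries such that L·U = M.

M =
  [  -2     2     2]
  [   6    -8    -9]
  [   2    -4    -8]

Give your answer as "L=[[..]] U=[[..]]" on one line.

L=[[1,0,0],[-3,1,0],[-1,1,1]] U=[[-2,2,2],[0,-2,-3],[0,0,-3]]

  R1 -= -3·R0 → [0,-2,-3]
  R2 -= -1·R0 → [0,-2,-6]
  R2 -= 1·R1 → [0,0,-3]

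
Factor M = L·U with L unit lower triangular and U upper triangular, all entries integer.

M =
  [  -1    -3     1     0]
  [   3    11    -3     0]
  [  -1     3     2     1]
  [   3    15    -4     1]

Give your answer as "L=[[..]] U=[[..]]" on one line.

  R1 -= -3·R0 → [0,2,0,0]
  R2 -= 1·R0 → [0,6,1,1]
  R3 -= -3·R0 → [0,6,-1,1]
  R2 -= 3·R1 → [0,0,1,1]
  R3 -= 3·R1 → [0,0,-1,1]
  R3 -= -1·R2 → [0,0,0,2]

L=[[1,0,0,0],[-3,1,0,0],[1,3,1,0],[-3,3,-1,1]] U=[[-1,-3,1,0],[0,2,0,0],[0,0,1,1],[0,0,0,2]]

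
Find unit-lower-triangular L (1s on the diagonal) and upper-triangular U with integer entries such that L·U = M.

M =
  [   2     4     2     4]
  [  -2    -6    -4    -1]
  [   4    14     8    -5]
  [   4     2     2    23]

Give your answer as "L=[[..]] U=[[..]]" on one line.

L=[[1,0,0,0],[-1,1,0,0],[2,-3,1,0],[2,3,-2,1]] U=[[2,4,2,4],[0,-2,-2,3],[0,0,-2,-4],[0,0,0,-2]]

  R1 -= -1·R0 → [0,-2,-2,3]
  R2 -= 2·R0 → [0,6,4,-13]
  R3 -= 2·R0 → [0,-6,-2,15]
  R2 -= -3·R1 → [0,0,-2,-4]
  R3 -= 3·R1 → [0,0,4,6]
  R3 -= -2·R2 → [0,0,0,-2]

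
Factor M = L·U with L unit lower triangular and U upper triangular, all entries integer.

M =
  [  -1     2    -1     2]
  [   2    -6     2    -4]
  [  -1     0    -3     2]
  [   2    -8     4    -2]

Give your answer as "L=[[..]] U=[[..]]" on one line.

  row1 -= -2·row0 → [0,-2,0,0]
  row2 -= 1·row0 → [0,-2,-2,0]
  row3 -= -2·row0 → [0,-4,2,2]
  row2 -= 1·row1 → [0,0,-2,0]
  row3 -= 2·row1 → [0,0,2,2]
  row3 -= -1·row2 → [0,0,0,2]

L=[[1,0,0,0],[-2,1,0,0],[1,1,1,0],[-2,2,-1,1]] U=[[-1,2,-1,2],[0,-2,0,0],[0,0,-2,0],[0,0,0,2]]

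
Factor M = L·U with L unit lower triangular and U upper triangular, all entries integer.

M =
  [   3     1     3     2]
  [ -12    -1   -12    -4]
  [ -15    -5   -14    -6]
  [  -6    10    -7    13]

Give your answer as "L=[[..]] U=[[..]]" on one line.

  row1 -= -4·row0 → [0,3,0,4]
  row2 -= -5·row0 → [0,0,1,4]
  row3 -= -2·row0 → [0,12,-1,17]
  row2 -= 0·row1 → [0,0,1,4]
  row3 -= 4·row1 → [0,0,-1,1]
  row3 -= -1·row2 → [0,0,0,5]

L=[[1,0,0,0],[-4,1,0,0],[-5,0,1,0],[-2,4,-1,1]] U=[[3,1,3,2],[0,3,0,4],[0,0,1,4],[0,0,0,5]]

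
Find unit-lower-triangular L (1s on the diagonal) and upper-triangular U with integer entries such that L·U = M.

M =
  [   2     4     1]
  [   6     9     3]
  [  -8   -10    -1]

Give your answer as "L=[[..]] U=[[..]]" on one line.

  row1 -= 3·row0 → [0,-3,0]
  row2 -= -4·row0 → [0,6,3]
  row2 -= -2·row1 → [0,0,3]

L=[[1,0,0],[3,1,0],[-4,-2,1]] U=[[2,4,1],[0,-3,0],[0,0,3]]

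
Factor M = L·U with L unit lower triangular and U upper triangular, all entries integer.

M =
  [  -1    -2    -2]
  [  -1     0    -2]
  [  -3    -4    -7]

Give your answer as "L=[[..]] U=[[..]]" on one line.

L=[[1,0,0],[1,1,0],[3,1,1]] U=[[-1,-2,-2],[0,2,0],[0,0,-1]]

  R1 -= 1·R0 → [0,2,0]
  R2 -= 3·R0 → [0,2,-1]
  R2 -= 1·R1 → [0,0,-1]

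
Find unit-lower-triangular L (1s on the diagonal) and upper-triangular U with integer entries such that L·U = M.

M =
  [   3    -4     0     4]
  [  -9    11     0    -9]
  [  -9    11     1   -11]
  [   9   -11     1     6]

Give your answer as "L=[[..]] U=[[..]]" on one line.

  row1 -= -3·row0 → [0,-1,0,3]
  row2 -= -3·row0 → [0,-1,1,1]
  row3 -= 3·row0 → [0,1,1,-6]
  row2 -= 1·row1 → [0,0,1,-2]
  row3 -= -1·row1 → [0,0,1,-3]
  row3 -= 1·row2 → [0,0,0,-1]

L=[[1,0,0,0],[-3,1,0,0],[-3,1,1,0],[3,-1,1,1]] U=[[3,-4,0,4],[0,-1,0,3],[0,0,1,-2],[0,0,0,-1]]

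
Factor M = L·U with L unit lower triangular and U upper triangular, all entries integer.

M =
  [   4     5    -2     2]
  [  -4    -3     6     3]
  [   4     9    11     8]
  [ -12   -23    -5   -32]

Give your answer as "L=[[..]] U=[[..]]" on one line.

L=[[1,0,0,0],[-1,1,0,0],[1,2,1,0],[-3,-4,1,1]] U=[[4,5,-2,2],[0,2,4,5],[0,0,5,-4],[0,0,0,-2]]

  r1 -= -1·r0 → [0,2,4,5]
  r2 -= 1·r0 → [0,4,13,6]
  r3 -= -3·r0 → [0,-8,-11,-26]
  r2 -= 2·r1 → [0,0,5,-4]
  r3 -= -4·r1 → [0,0,5,-6]
  r3 -= 1·r2 → [0,0,0,-2]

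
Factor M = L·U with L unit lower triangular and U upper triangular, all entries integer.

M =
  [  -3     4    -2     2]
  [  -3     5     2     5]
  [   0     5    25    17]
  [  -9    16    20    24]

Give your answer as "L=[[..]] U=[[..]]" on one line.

L=[[1,0,0,0],[1,1,0,0],[0,5,1,0],[3,4,2,1]] U=[[-3,4,-2,2],[0,1,4,3],[0,0,5,2],[0,0,0,2]]

  row1 -= 1·row0 → [0,1,4,3]
  row2 -= 0·row0 → [0,5,25,17]
  row3 -= 3·row0 → [0,4,26,18]
  row2 -= 5·row1 → [0,0,5,2]
  row3 -= 4·row1 → [0,0,10,6]
  row3 -= 2·row2 → [0,0,0,2]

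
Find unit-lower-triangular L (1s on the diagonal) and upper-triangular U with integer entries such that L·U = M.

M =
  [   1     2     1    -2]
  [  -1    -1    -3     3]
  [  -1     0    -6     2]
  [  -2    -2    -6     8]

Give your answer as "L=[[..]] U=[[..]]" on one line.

  r1 -= -1·r0 → [0,1,-2,1]
  r2 -= -1·r0 → [0,2,-5,0]
  r3 -= -2·r0 → [0,2,-4,4]
  r2 -= 2·r1 → [0,0,-1,-2]
  r3 -= 2·r1 → [0,0,0,2]
  r3 -= 0·r2 → [0,0,0,2]

L=[[1,0,0,0],[-1,1,0,0],[-1,2,1,0],[-2,2,0,1]] U=[[1,2,1,-2],[0,1,-2,1],[0,0,-1,-2],[0,0,0,2]]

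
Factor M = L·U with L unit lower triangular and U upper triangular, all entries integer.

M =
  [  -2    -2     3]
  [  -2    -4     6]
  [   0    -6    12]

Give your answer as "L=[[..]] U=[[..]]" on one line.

L=[[1,0,0],[1,1,0],[0,3,1]] U=[[-2,-2,3],[0,-2,3],[0,0,3]]

  row1 -= 1·row0 → [0,-2,3]
  row2 -= 0·row0 → [0,-6,12]
  row2 -= 3·row1 → [0,0,3]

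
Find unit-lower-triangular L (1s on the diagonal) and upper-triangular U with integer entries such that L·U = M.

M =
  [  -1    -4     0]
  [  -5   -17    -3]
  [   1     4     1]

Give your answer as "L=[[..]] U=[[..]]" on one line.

L=[[1,0,0],[5,1,0],[-1,0,1]] U=[[-1,-4,0],[0,3,-3],[0,0,1]]

  row1 -= 5·row0 → [0,3,-3]
  row2 -= -1·row0 → [0,0,1]
  row2 -= 0·row1 → [0,0,1]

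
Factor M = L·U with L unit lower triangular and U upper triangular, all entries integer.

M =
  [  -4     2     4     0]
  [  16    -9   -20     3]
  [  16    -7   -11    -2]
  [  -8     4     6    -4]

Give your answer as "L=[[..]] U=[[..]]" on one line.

L=[[1,0,0,0],[-4,1,0,0],[-4,-1,1,0],[2,0,-2,1]] U=[[-4,2,4,0],[0,-1,-4,3],[0,0,1,1],[0,0,0,-2]]

  r1 -= -4·r0 → [0,-1,-4,3]
  r2 -= -4·r0 → [0,1,5,-2]
  r3 -= 2·r0 → [0,0,-2,-4]
  r2 -= -1·r1 → [0,0,1,1]
  r3 -= 0·r1 → [0,0,-2,-4]
  r3 -= -2·r2 → [0,0,0,-2]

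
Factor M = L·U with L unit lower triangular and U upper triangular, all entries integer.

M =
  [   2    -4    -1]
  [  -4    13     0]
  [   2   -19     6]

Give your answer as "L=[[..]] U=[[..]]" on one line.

L=[[1,0,0],[-2,1,0],[1,-3,1]] U=[[2,-4,-1],[0,5,-2],[0,0,1]]

  row1 -= -2·row0 → [0,5,-2]
  row2 -= 1·row0 → [0,-15,7]
  row2 -= -3·row1 → [0,0,1]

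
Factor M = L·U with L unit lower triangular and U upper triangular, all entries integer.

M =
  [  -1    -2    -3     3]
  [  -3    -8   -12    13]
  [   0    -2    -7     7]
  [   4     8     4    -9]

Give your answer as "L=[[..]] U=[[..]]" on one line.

  r1 -= 3·r0 → [0,-2,-3,4]
  r2 -= 0·r0 → [0,-2,-7,7]
  r3 -= -4·r0 → [0,0,-8,3]
  r2 -= 1·r1 → [0,0,-4,3]
  r3 -= 0·r1 → [0,0,-8,3]
  r3 -= 2·r2 → [0,0,0,-3]

L=[[1,0,0,0],[3,1,0,0],[0,1,1,0],[-4,0,2,1]] U=[[-1,-2,-3,3],[0,-2,-3,4],[0,0,-4,3],[0,0,0,-3]]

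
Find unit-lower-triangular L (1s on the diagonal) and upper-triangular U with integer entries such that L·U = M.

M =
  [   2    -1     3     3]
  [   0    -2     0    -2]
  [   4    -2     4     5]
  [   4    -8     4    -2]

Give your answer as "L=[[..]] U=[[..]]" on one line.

L=[[1,0,0,0],[0,1,0,0],[2,0,1,0],[2,3,1,1]] U=[[2,-1,3,3],[0,-2,0,-2],[0,0,-2,-1],[0,0,0,-1]]

  row1 -= 0·row0 → [0,-2,0,-2]
  row2 -= 2·row0 → [0,0,-2,-1]
  row3 -= 2·row0 → [0,-6,-2,-8]
  row2 -= 0·row1 → [0,0,-2,-1]
  row3 -= 3·row1 → [0,0,-2,-2]
  row3 -= 1·row2 → [0,0,0,-1]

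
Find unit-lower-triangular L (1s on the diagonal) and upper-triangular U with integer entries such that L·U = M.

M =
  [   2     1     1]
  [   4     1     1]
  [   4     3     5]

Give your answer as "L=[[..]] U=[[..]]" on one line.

L=[[1,0,0],[2,1,0],[2,-1,1]] U=[[2,1,1],[0,-1,-1],[0,0,2]]

  R1 -= 2·R0 → [0,-1,-1]
  R2 -= 2·R0 → [0,1,3]
  R2 -= -1·R1 → [0,0,2]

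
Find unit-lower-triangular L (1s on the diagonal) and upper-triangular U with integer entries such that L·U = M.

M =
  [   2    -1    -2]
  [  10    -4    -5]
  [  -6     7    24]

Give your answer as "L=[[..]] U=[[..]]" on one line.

L=[[1,0,0],[5,1,0],[-3,4,1]] U=[[2,-1,-2],[0,1,5],[0,0,-2]]

  row1 -= 5·row0 → [0,1,5]
  row2 -= -3·row0 → [0,4,18]
  row2 -= 4·row1 → [0,0,-2]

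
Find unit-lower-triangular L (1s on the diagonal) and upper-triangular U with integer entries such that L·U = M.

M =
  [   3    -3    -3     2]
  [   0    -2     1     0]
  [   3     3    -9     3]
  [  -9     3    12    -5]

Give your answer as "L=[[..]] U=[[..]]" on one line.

  R1 -= 0·R0 → [0,-2,1,0]
  R2 -= 1·R0 → [0,6,-6,1]
  R3 -= -3·R0 → [0,-6,3,1]
  R2 -= -3·R1 → [0,0,-3,1]
  R3 -= 3·R1 → [0,0,0,1]
  R3 -= 0·R2 → [0,0,0,1]

L=[[1,0,0,0],[0,1,0,0],[1,-3,1,0],[-3,3,0,1]] U=[[3,-3,-3,2],[0,-2,1,0],[0,0,-3,1],[0,0,0,1]]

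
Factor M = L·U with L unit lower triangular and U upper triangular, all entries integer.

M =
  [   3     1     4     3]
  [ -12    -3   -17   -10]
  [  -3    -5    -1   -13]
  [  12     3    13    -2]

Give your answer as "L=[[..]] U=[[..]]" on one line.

  r1 -= -4·r0 → [0,1,-1,2]
  r2 -= -1·r0 → [0,-4,3,-10]
  r3 -= 4·r0 → [0,-1,-3,-14]
  r2 -= -4·r1 → [0,0,-1,-2]
  r3 -= -1·r1 → [0,0,-4,-12]
  r3 -= 4·r2 → [0,0,0,-4]

L=[[1,0,0,0],[-4,1,0,0],[-1,-4,1,0],[4,-1,4,1]] U=[[3,1,4,3],[0,1,-1,2],[0,0,-1,-2],[0,0,0,-4]]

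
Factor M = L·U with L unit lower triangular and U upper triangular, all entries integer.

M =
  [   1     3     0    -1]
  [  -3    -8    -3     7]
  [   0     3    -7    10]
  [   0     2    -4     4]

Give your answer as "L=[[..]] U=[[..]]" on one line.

L=[[1,0,0,0],[-3,1,0,0],[0,3,1,0],[0,2,1,1]] U=[[1,3,0,-1],[0,1,-3,4],[0,0,2,-2],[0,0,0,-2]]

  r1 -= -3·r0 → [0,1,-3,4]
  r2 -= 0·r0 → [0,3,-7,10]
  r3 -= 0·r0 → [0,2,-4,4]
  r2 -= 3·r1 → [0,0,2,-2]
  r3 -= 2·r1 → [0,0,2,-4]
  r3 -= 1·r2 → [0,0,0,-2]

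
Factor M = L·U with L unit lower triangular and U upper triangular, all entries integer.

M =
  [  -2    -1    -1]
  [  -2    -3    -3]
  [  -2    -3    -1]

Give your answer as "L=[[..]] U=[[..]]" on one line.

  R1 -= 1·R0 → [0,-2,-2]
  R2 -= 1·R0 → [0,-2,0]
  R2 -= 1·R1 → [0,0,2]

L=[[1,0,0],[1,1,0],[1,1,1]] U=[[-2,-1,-1],[0,-2,-2],[0,0,2]]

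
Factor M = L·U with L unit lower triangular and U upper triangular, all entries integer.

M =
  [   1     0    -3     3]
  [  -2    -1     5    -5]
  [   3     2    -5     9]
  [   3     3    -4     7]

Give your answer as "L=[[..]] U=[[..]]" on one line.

L=[[1,0,0,0],[-2,1,0,0],[3,-2,1,0],[3,-3,1,1]] U=[[1,0,-3,3],[0,-1,-1,1],[0,0,2,2],[0,0,0,-1]]

  row1 -= -2·row0 → [0,-1,-1,1]
  row2 -= 3·row0 → [0,2,4,0]
  row3 -= 3·row0 → [0,3,5,-2]
  row2 -= -2·row1 → [0,0,2,2]
  row3 -= -3·row1 → [0,0,2,1]
  row3 -= 1·row2 → [0,0,0,-1]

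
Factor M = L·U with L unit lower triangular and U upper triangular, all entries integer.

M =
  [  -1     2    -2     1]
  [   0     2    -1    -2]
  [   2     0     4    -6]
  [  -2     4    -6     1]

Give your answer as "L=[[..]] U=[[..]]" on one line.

L=[[1,0,0,0],[0,1,0,0],[-2,2,1,0],[2,0,-1,1]] U=[[-1,2,-2,1],[0,2,-1,-2],[0,0,2,0],[0,0,0,-1]]

  r1 -= 0·r0 → [0,2,-1,-2]
  r2 -= -2·r0 → [0,4,0,-4]
  r3 -= 2·r0 → [0,0,-2,-1]
  r2 -= 2·r1 → [0,0,2,0]
  r3 -= 0·r1 → [0,0,-2,-1]
  r3 -= -1·r2 → [0,0,0,-1]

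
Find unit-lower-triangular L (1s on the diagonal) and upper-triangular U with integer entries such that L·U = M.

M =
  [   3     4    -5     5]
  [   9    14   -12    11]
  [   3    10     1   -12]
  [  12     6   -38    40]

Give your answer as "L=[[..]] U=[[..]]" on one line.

L=[[1,0,0,0],[3,1,0,0],[1,3,1,0],[4,-5,1,1]] U=[[3,4,-5,5],[0,2,3,-4],[0,0,-3,-5],[0,0,0,5]]

  r1 -= 3·r0 → [0,2,3,-4]
  r2 -= 1·r0 → [0,6,6,-17]
  r3 -= 4·r0 → [0,-10,-18,20]
  r2 -= 3·r1 → [0,0,-3,-5]
  r3 -= -5·r1 → [0,0,-3,0]
  r3 -= 1·r2 → [0,0,0,5]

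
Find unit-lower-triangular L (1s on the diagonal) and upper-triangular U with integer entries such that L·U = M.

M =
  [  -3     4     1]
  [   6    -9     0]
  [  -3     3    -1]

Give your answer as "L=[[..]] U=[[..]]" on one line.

L=[[1,0,0],[-2,1,0],[1,1,1]] U=[[-3,4,1],[0,-1,2],[0,0,-4]]

  row1 -= -2·row0 → [0,-1,2]
  row2 -= 1·row0 → [0,-1,-2]
  row2 -= 1·row1 → [0,0,-4]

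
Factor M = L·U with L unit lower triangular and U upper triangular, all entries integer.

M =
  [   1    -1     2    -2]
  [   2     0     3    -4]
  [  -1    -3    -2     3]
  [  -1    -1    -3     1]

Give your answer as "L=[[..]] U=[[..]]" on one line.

  row1 -= 2·row0 → [0,2,-1,0]
  row2 -= -1·row0 → [0,-4,0,1]
  row3 -= -1·row0 → [0,-2,-1,-1]
  row2 -= -2·row1 → [0,0,-2,1]
  row3 -= -1·row1 → [0,0,-2,-1]
  row3 -= 1·row2 → [0,0,0,-2]

L=[[1,0,0,0],[2,1,0,0],[-1,-2,1,0],[-1,-1,1,1]] U=[[1,-1,2,-2],[0,2,-1,0],[0,0,-2,1],[0,0,0,-2]]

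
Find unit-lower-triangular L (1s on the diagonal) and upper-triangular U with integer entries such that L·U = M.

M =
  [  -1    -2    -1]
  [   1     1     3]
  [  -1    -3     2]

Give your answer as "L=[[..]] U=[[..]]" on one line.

L=[[1,0,0],[-1,1,0],[1,1,1]] U=[[-1,-2,-1],[0,-1,2],[0,0,1]]

  r1 -= -1·r0 → [0,-1,2]
  r2 -= 1·r0 → [0,-1,3]
  r2 -= 1·r1 → [0,0,1]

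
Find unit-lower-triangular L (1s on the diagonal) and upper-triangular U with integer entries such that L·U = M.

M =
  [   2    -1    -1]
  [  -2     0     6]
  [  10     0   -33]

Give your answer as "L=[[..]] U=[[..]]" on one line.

L=[[1,0,0],[-1,1,0],[5,-5,1]] U=[[2,-1,-1],[0,-1,5],[0,0,-3]]

  row1 -= -1·row0 → [0,-1,5]
  row2 -= 5·row0 → [0,5,-28]
  row2 -= -5·row1 → [0,0,-3]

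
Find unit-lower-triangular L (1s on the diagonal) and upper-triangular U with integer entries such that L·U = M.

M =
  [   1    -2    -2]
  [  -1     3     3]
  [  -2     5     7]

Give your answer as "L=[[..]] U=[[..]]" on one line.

  r1 -= -1·r0 → [0,1,1]
  r2 -= -2·r0 → [0,1,3]
  r2 -= 1·r1 → [0,0,2]

L=[[1,0,0],[-1,1,0],[-2,1,1]] U=[[1,-2,-2],[0,1,1],[0,0,2]]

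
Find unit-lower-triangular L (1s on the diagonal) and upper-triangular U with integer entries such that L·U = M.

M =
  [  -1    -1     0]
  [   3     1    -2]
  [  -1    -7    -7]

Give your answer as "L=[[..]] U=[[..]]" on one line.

L=[[1,0,0],[-3,1,0],[1,3,1]] U=[[-1,-1,0],[0,-2,-2],[0,0,-1]]

  row1 -= -3·row0 → [0,-2,-2]
  row2 -= 1·row0 → [0,-6,-7]
  row2 -= 3·row1 → [0,0,-1]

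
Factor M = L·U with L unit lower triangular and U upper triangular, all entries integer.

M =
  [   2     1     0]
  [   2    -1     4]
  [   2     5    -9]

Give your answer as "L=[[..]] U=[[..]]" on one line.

L=[[1,0,0],[1,1,0],[1,-2,1]] U=[[2,1,0],[0,-2,4],[0,0,-1]]

  row1 -= 1·row0 → [0,-2,4]
  row2 -= 1·row0 → [0,4,-9]
  row2 -= -2·row1 → [0,0,-1]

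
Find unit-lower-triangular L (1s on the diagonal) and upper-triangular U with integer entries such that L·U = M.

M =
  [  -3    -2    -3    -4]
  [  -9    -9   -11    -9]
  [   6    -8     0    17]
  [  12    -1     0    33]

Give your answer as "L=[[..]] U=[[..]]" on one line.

L=[[1,0,0,0],[3,1,0,0],[-2,4,1,0],[-4,3,-3,1]] U=[[-3,-2,-3,-4],[0,-3,-2,3],[0,0,2,-3],[0,0,0,-1]]

  r1 -= 3·r0 → [0,-3,-2,3]
  r2 -= -2·r0 → [0,-12,-6,9]
  r3 -= -4·r0 → [0,-9,-12,17]
  r2 -= 4·r1 → [0,0,2,-3]
  r3 -= 3·r1 → [0,0,-6,8]
  r3 -= -3·r2 → [0,0,0,-1]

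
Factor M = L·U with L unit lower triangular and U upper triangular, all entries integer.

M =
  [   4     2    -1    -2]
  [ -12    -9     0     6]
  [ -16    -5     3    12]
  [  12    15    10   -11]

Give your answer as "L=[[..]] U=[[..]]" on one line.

L=[[1,0,0,0],[-3,1,0,0],[-4,-1,1,0],[3,-3,-1,1]] U=[[4,2,-1,-2],[0,-3,-3,0],[0,0,-4,4],[0,0,0,-1]]

  R1 -= -3·R0 → [0,-3,-3,0]
  R2 -= -4·R0 → [0,3,-1,4]
  R3 -= 3·R0 → [0,9,13,-5]
  R2 -= -1·R1 → [0,0,-4,4]
  R3 -= -3·R1 → [0,0,4,-5]
  R3 -= -1·R2 → [0,0,0,-1]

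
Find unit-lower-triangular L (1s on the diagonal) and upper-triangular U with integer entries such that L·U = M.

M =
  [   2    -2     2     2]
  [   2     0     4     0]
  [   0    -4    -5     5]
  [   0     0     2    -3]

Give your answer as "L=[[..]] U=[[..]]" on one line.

L=[[1,0,0,0],[1,1,0,0],[0,-2,1,0],[0,0,-2,1]] U=[[2,-2,2,2],[0,2,2,-2],[0,0,-1,1],[0,0,0,-1]]

  row1 -= 1·row0 → [0,2,2,-2]
  row2 -= 0·row0 → [0,-4,-5,5]
  row3 -= 0·row0 → [0,0,2,-3]
  row2 -= -2·row1 → [0,0,-1,1]
  row3 -= 0·row1 → [0,0,2,-3]
  row3 -= -2·row2 → [0,0,0,-1]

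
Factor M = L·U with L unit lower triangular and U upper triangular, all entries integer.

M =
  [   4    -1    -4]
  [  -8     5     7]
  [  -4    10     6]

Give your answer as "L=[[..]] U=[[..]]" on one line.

  row1 -= -2·row0 → [0,3,-1]
  row2 -= -1·row0 → [0,9,2]
  row2 -= 3·row1 → [0,0,5]

L=[[1,0,0],[-2,1,0],[-1,3,1]] U=[[4,-1,-4],[0,3,-1],[0,0,5]]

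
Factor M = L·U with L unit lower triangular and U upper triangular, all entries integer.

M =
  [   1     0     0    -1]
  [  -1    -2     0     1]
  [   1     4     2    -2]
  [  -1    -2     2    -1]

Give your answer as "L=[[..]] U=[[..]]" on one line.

L=[[1,0,0,0],[-1,1,0,0],[1,-2,1,0],[-1,1,1,1]] U=[[1,0,0,-1],[0,-2,0,0],[0,0,2,-1],[0,0,0,-1]]

  r1 -= -1·r0 → [0,-2,0,0]
  r2 -= 1·r0 → [0,4,2,-1]
  r3 -= -1·r0 → [0,-2,2,-2]
  r2 -= -2·r1 → [0,0,2,-1]
  r3 -= 1·r1 → [0,0,2,-2]
  r3 -= 1·r2 → [0,0,0,-1]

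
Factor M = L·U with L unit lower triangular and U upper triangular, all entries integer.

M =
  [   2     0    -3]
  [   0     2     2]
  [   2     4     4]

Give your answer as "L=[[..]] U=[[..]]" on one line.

L=[[1,0,0],[0,1,0],[1,2,1]] U=[[2,0,-3],[0,2,2],[0,0,3]]

  r1 -= 0·r0 → [0,2,2]
  r2 -= 1·r0 → [0,4,7]
  r2 -= 2·r1 → [0,0,3]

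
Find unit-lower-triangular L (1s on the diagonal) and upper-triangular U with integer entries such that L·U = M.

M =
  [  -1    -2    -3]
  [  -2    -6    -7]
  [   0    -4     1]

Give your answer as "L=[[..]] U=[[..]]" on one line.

  row1 -= 2·row0 → [0,-2,-1]
  row2 -= 0·row0 → [0,-4,1]
  row2 -= 2·row1 → [0,0,3]

L=[[1,0,0],[2,1,0],[0,2,1]] U=[[-1,-2,-3],[0,-2,-1],[0,0,3]]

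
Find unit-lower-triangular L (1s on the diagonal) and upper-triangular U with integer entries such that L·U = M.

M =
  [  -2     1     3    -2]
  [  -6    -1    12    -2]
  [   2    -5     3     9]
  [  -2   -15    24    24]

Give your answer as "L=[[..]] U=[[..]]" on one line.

  r1 -= 3·r0 → [0,-4,3,4]
  r2 -= -1·r0 → [0,-4,6,7]
  r3 -= 1·r0 → [0,-16,21,26]
  r2 -= 1·r1 → [0,0,3,3]
  r3 -= 4·r1 → [0,0,9,10]
  r3 -= 3·r2 → [0,0,0,1]

L=[[1,0,0,0],[3,1,0,0],[-1,1,1,0],[1,4,3,1]] U=[[-2,1,3,-2],[0,-4,3,4],[0,0,3,3],[0,0,0,1]]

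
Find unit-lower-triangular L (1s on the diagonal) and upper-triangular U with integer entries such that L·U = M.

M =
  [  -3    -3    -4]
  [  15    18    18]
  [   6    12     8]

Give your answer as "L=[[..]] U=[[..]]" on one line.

L=[[1,0,0],[-5,1,0],[-2,2,1]] U=[[-3,-3,-4],[0,3,-2],[0,0,4]]

  R1 -= -5·R0 → [0,3,-2]
  R2 -= -2·R0 → [0,6,0]
  R2 -= 2·R1 → [0,0,4]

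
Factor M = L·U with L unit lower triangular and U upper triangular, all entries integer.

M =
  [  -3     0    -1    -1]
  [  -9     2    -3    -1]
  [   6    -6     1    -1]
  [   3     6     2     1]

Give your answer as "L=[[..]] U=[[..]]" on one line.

  R1 -= 3·R0 → [0,2,0,2]
  R2 -= -2·R0 → [0,-6,-1,-3]
  R3 -= -1·R0 → [0,6,1,0]
  R2 -= -3·R1 → [0,0,-1,3]
  R3 -= 3·R1 → [0,0,1,-6]
  R3 -= -1·R2 → [0,0,0,-3]

L=[[1,0,0,0],[3,1,0,0],[-2,-3,1,0],[-1,3,-1,1]] U=[[-3,0,-1,-1],[0,2,0,2],[0,0,-1,3],[0,0,0,-3]]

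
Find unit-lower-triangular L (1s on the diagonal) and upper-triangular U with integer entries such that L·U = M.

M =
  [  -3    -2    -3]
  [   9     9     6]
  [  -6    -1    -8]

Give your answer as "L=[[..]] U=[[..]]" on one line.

L=[[1,0,0],[-3,1,0],[2,1,1]] U=[[-3,-2,-3],[0,3,-3],[0,0,1]]

  r1 -= -3·r0 → [0,3,-3]
  r2 -= 2·r0 → [0,3,-2]
  r2 -= 1·r1 → [0,0,1]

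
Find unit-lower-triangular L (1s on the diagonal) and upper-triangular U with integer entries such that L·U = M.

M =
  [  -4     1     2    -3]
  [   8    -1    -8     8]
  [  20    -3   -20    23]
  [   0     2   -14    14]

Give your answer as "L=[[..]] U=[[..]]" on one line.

L=[[1,0,0,0],[-2,1,0,0],[-5,2,1,0],[0,2,3,1]] U=[[-4,1,2,-3],[0,1,-4,2],[0,0,-2,4],[0,0,0,-2]]

  r1 -= -2·r0 → [0,1,-4,2]
  r2 -= -5·r0 → [0,2,-10,8]
  r3 -= 0·r0 → [0,2,-14,14]
  r2 -= 2·r1 → [0,0,-2,4]
  r3 -= 2·r1 → [0,0,-6,10]
  r3 -= 3·r2 → [0,0,0,-2]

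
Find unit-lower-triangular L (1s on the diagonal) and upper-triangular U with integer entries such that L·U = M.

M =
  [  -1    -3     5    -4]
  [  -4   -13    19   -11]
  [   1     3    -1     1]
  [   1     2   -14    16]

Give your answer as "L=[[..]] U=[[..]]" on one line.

  r1 -= 4·r0 → [0,-1,-1,5]
  r2 -= -1·r0 → [0,0,4,-3]
  r3 -= -1·r0 → [0,-1,-9,12]
  r2 -= 0·r1 → [0,0,4,-3]
  r3 -= 1·r1 → [0,0,-8,7]
  r3 -= -2·r2 → [0,0,0,1]

L=[[1,0,0,0],[4,1,0,0],[-1,0,1,0],[-1,1,-2,1]] U=[[-1,-3,5,-4],[0,-1,-1,5],[0,0,4,-3],[0,0,0,1]]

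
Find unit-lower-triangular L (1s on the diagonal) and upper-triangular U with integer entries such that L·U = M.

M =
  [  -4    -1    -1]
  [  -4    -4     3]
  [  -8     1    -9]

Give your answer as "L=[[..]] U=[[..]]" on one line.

  R1 -= 1·R0 → [0,-3,4]
  R2 -= 2·R0 → [0,3,-7]
  R2 -= -1·R1 → [0,0,-3]

L=[[1,0,0],[1,1,0],[2,-1,1]] U=[[-4,-1,-1],[0,-3,4],[0,0,-3]]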